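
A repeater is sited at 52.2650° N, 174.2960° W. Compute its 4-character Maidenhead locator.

AO22

Offset from 180°W / 90°S: lon 5.70°, lat 142.26°.
Field: 5.70/20 → 0 → A, 142.26/10 → 14 → O; chars AO.
Square: 5.70/2 → 2, 2.26/1 → 2; chars 22.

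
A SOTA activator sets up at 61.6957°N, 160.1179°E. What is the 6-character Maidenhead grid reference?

RP01bq

Shift to the Maidenhead origin (180°W, 90°S): lon 340.1179, lat 151.6957.
Field: lon ⌊340.1179/20⌋ = 17 → R; lat ⌊151.6957/10⌋ = 15 → P.
Square: lon ⌊0.1179/2⌋ = 0; lat ⌊1.6957/1⌋ = 1.
Subsquare: lon ⌊0.1179/0.0833333⌋ = 1 → b; lat ⌊0.6957/0.0416667⌋ = 16 → q.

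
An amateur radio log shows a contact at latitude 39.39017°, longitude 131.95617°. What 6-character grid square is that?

PM59xj

Shift to the Maidenhead origin (180°W, 90°S): lon 311.9562, lat 129.3902.
Field: lon ⌊311.9562/20⌋ = 15 → P; lat ⌊129.3902/10⌋ = 12 → M.
Square: lon ⌊11.9562/2⌋ = 5; lat ⌊9.3902/1⌋ = 9.
Subsquare: lon ⌊1.9562/0.0833333⌋ = 23 → x; lat ⌊0.3902/0.0416667⌋ = 9 → j.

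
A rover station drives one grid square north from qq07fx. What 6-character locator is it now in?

Latitude subsquare x = 23; +1 → 24, wraps to 0 = a, carry into square.
Latitude square 7; +1 → 8.
The longitude characters are unchanged.

QQ08fa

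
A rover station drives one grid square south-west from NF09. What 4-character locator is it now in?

MF98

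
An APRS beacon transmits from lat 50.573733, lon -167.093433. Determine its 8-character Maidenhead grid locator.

AO60kn87

Offset from 180°W / 90°S: lon 12.90657°, lat 140.57373°.
Field (20°×10°, letters A–R): lon ⌊12.90657/20⌋ = 0 → A; lat ⌊140.57373/10⌋ = 14 → O.
Square (2°×1°, digits 0–9): lon ⌊12.90657/2⌋ = 6; lat ⌊0.57373/1⌋ = 0.
Subsquare (5′×2.5′, letters a–x): lon ⌊0.90657/0.0833333⌋ = 10 → k; lat ⌊0.57373/0.0416667⌋ = 13 → n.
Extended square (30″×15″, digits 0–9): lon ⌊0.07323/0.00833333⌋ = 8; lat ⌊0.03207/0.00416667⌋ = 7.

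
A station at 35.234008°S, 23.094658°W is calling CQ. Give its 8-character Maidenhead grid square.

Shift to the Maidenhead origin (180°W, 90°S): lon 156.90534, lat 54.76599.
Field (20°×10°, letters A–R): lon ⌊156.90534/20⌋ = 7 → H; lat ⌊54.76599/10⌋ = 5 → F.
Square (2°×1°, digits 0–9): lon ⌊16.90534/2⌋ = 8; lat ⌊4.76599/1⌋ = 4.
Subsquare (5′×2.5′, letters a–x): lon ⌊0.90534/0.0833333⌋ = 10 → k; lat ⌊0.76599/0.0416667⌋ = 18 → s.
Extended square (30″×15″, digits 0–9): lon ⌊0.07201/0.00833333⌋ = 8; lat ⌊0.01599/0.00416667⌋ = 3.

HF84ks83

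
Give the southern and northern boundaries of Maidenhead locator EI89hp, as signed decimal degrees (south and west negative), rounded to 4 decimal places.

-0.3750, -0.3333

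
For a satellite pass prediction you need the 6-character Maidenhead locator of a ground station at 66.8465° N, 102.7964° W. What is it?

Add 180° to longitude and 90° to latitude: 77.2036, 156.8465.
Field (20°×10°, letters A–R): 77.2036/20 → 3 → D, 156.8465/10 → 15 → P; chars DP.
Square (2°×1°, digits 0–9): 17.2036/2 → 8, 6.8465/1 → 6; chars 86.
Subsquare (5′×2.5′, letters a–x): 1.2036/0.0833333 → 14 → o, 0.8465/0.0416667 → 20 → u; chars ou.

DP86ou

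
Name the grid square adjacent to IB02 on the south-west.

HB91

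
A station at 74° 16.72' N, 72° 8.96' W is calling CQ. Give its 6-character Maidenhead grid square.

FQ34wg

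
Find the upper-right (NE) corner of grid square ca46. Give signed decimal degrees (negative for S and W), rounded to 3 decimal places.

Field C=2, A=0: +2·20° lon, +0·10° lat → SW at lon -140°, lat -90°.
Square 4, 6: +4·2° lon, +6·1° lat → SW at lon -132°, lat -84°.
Cell spans 2° lon × 1° lat. NE corner is SW corner plus one full cell.
latitude -83.000, longitude -130.000.

-83.000, -130.000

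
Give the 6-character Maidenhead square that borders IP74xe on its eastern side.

IP84ae

Longitude subsquare x = 23; +1 → 24, wraps to 0 = a, carry into square.
Longitude square 7; +1 → 8.
The latitude characters are unchanged.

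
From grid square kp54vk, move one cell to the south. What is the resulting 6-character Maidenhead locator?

KP54vj

Latitude subsquare k = 10; −1 → 9 = j.
The longitude characters are unchanged.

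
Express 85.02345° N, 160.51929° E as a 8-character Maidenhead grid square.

RR05ga25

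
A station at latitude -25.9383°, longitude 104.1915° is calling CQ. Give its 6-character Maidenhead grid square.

Add 180° to longitude and 90° to latitude: 284.1915, 64.0617.
Field: 284.1915/20 → 14 → O, 64.0617/10 → 6 → G; chars OG.
Square: 4.1915/2 → 2, 4.0617/1 → 4; chars 24.
Subsquare: 0.1915/0.0833333 → 2 → c, 0.0617/0.0416667 → 1 → b; chars cb.

OG24cb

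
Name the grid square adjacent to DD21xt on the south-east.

DD31as

Longitude subsquare x = 23; +1 → 24, wraps to 0 = a, carry into square.
Longitude square 2; +1 → 3.
Latitude subsquare t = 19; −1 → 18 = s.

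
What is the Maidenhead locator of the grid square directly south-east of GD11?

Longitude square 1; +1 → 2.
Latitude square 1; −1 → 0.

GD20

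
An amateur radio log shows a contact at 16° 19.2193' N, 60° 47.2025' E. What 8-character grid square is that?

MK06jh46

Offset from 180°W / 90°S: lon 240.78671°, lat 106.32032°.
Field: lon ⌊240.78671/20⌋ = 12 → M; lat ⌊106.32032/10⌋ = 10 → K.
Square: lon ⌊0.78671/2⌋ = 0; lat ⌊6.32032/1⌋ = 6.
Subsquare: lon ⌊0.78671/0.0833333⌋ = 9 → j; lat ⌊0.32032/0.0416667⌋ = 7 → h.
Extended square: lon ⌊0.03671/0.00833333⌋ = 4; lat ⌊0.02866/0.00416667⌋ = 6.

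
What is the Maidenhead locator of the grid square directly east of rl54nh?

RL54oh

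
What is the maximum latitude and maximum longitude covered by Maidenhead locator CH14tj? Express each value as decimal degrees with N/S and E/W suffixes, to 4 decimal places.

15.5833° S, 136.3333° W

Field C=2, H=7: +2·20° lon, +7·10° lat → SW at lon -140°, lat -20°.
Square 1, 4: +1·2° lon, +4·1° lat → SW at lon -138°, lat -16°.
Subsquare t=19, j=9: +19·0.0833333° lon, +9·0.0416667° lat → SW at lon -136.417°, lat -15.625°.
Cell spans 0.0833333° lon × 0.0416667° lat. NE corner is SW corner plus one full cell.
latitude 15.5833° S, longitude 136.3333° W.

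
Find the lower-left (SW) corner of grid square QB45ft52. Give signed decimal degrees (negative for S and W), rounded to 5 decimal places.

-74.20000, 148.45833

Field Q=16, B=1: +16·20° lon, +1·10° lat → SW at lon 140°, lat -80°.
Square 4, 5: +4·2° lon, +5·1° lat → SW at lon 148°, lat -75°.
Subsquare f=5, t=19: +5·0.0833333° lon, +19·0.0416667° lat → SW at lon 148.417°, lat -74.2083°.
Extended square 5, 2: +5·0.00833333° lon, +2·0.00416667° lat → SW at lon 148.458°, lat -74.2°.
latitude -74.20000, longitude 148.45833.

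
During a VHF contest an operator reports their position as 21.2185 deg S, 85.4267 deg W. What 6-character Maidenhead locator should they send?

Add 180° to longitude and 90° to latitude: 94.5733, 68.7815.
Field (20°×10°, letters A–R): lon ⌊94.5733/20⌋ = 4 → E; lat ⌊68.7815/10⌋ = 6 → G.
Square (2°×1°, digits 0–9): lon ⌊14.5733/2⌋ = 7; lat ⌊8.7815/1⌋ = 8.
Subsquare (5′×2.5′, letters a–x): lon ⌊0.5733/0.0833333⌋ = 6 → g; lat ⌊0.7815/0.0416667⌋ = 18 → s.

EG78gs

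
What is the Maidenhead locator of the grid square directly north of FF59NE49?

Latitude extended square 9; +1 → 10, wraps to 0, carry into subsquare.
Latitude subsquare e = 4; +1 → 5 = f.
The longitude characters are unchanged.

FF59nf40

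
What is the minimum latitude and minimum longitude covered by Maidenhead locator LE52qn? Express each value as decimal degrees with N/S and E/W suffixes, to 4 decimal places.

Field L=11, E=4: +11·20° lon, +4·10° lat → SW at lon 40°, lat -50°.
Square 5, 2: +5·2° lon, +2·1° lat → SW at lon 50°, lat -48°.
Subsquare q=16, n=13: +16·0.0833333° lon, +13·0.0416667° lat → SW at lon 51.3333°, lat -47.4583°.
latitude 47.4583° S, longitude 51.3333° E.

47.4583° S, 51.3333° E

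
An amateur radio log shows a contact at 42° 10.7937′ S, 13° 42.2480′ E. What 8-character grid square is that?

JE67ut46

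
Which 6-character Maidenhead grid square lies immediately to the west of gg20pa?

GG20oa

Longitude subsquare p = 15; −1 → 14 = o.
The latitude characters are unchanged.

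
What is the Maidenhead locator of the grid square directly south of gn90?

GM99

Latitude square 0; −1 → -1, wraps to 9, carry into field.
Latitude field N = 13; −1 → 12 = M.
The longitude characters are unchanged.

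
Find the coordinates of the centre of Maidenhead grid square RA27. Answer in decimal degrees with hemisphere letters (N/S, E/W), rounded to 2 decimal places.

82.50° S, 165.00° E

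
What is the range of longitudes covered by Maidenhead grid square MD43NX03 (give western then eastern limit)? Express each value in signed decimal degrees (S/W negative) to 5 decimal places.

69.08333, 69.09167

Field M=12, D=3: +12·20° lon, +3·10° lat → SW at lon 60°, lat -60°.
Square 4, 3: +4·2° lon, +3·1° lat → SW at lon 68°, lat -57°.
Subsquare n=13, x=23: +13·0.0833333° lon, +23·0.0416667° lat → SW at lon 69.0833°, lat -56.0417°.
Extended square 0, 3: +0·0.00833333° lon, +3·0.00416667° lat → SW at lon 69.0833°, lat -56.0292°.
Cell spans 0.00833333° lon × 0.00416667° lat.
west 69.08333, east 69.09167.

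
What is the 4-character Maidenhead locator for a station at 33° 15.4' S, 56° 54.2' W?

GF16

Add 180° to longitude and 90° to latitude: 123.10, 56.74.
Field: 123.10/20 → 6 → G, 56.74/10 → 5 → F; chars GF.
Square: 3.10/2 → 1, 6.74/1 → 6; chars 16.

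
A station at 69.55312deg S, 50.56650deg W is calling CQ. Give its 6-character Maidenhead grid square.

GC40rk

Offset from 180°W / 90°S: lon 129.4335°, lat 20.4469°.
Field: lon ⌊129.4335/20⌋ = 6 → G; lat ⌊20.4469/10⌋ = 2 → C.
Square: lon ⌊9.4335/2⌋ = 4; lat ⌊0.4469/1⌋ = 0.
Subsquare: lon ⌊1.4335/0.0833333⌋ = 17 → r; lat ⌊0.4469/0.0416667⌋ = 10 → k.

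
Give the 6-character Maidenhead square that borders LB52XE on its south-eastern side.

LB62ad

Longitude subsquare x = 23; +1 → 24, wraps to 0 = a, carry into square.
Longitude square 5; +1 → 6.
Latitude subsquare e = 4; −1 → 3 = d.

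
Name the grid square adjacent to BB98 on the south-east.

CB07

Longitude square 9; +1 → 10, wraps to 0, carry into field.
Longitude field B = 1; +1 → 2 = C.
Latitude square 8; −1 → 7.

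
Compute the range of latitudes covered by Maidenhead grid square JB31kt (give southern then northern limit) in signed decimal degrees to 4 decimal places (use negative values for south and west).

-78.2083, -78.1667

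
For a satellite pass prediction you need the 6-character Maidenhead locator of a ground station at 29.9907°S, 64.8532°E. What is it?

Add 180° to longitude and 90° to latitude: 244.8532, 60.0093.
Field: 244.8532/20 → 12 → M, 60.0093/10 → 6 → G; chars MG.
Square: 4.8532/2 → 2, 0.0093/1 → 0; chars 20.
Subsquare: 0.8532/0.0833333 → 10 → k, 0.0093/0.0416667 → 0 → a; chars ka.

MG20ka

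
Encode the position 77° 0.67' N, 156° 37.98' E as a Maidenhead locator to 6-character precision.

QQ87ha

Offset from 180°W / 90°S: lon 336.6330°, lat 167.0112°.
Field: lon ⌊336.6330/20⌋ = 16 → Q; lat ⌊167.0112/10⌋ = 16 → Q.
Square: lon ⌊16.6330/2⌋ = 8; lat ⌊7.0112/1⌋ = 7.
Subsquare: lon ⌊0.6330/0.0833333⌋ = 7 → h; lat ⌊0.0112/0.0416667⌋ = 0 → a.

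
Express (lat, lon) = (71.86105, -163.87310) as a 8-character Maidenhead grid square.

Add 180° to longitude and 90° to latitude: 16.12690, 161.86105.
Field: 16.12690/20 → 0 → A, 161.86105/10 → 16 → Q; chars AQ.
Square: 16.12690/2 → 8, 1.86105/1 → 1; chars 81.
Subsquare: 0.12690/0.0833333 → 1 → b, 0.86105/0.0416667 → 20 → u; chars bu.
Extended square: 0.04357/0.00833333 → 5, 0.02772/0.00416667 → 6; chars 56.

AQ81bu56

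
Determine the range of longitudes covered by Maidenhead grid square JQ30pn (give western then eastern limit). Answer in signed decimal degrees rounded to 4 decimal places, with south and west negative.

Field J=9, Q=16: +9·20° lon, +16·10° lat → SW at lon 0°, lat 70°.
Square 3, 0: +3·2° lon, +0·1° lat → SW at lon 6°, lat 70°.
Subsquare p=15, n=13: +15·0.0833333° lon, +13·0.0416667° lat → SW at lon 7.25°, lat 70.5417°.
Cell spans 0.0833333° lon × 0.0416667° lat.
west 7.2500, east 7.3333.

7.2500, 7.3333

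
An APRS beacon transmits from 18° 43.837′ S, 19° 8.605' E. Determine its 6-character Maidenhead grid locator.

Add 180° to longitude and 90° to latitude: 199.1434, 71.2694.
Field (20°×10°, letters A–R): lon ⌊199.1434/20⌋ = 9 → J; lat ⌊71.2694/10⌋ = 7 → H.
Square (2°×1°, digits 0–9): lon ⌊19.1434/2⌋ = 9; lat ⌊1.2694/1⌋ = 1.
Subsquare (5′×2.5′, letters a–x): lon ⌊1.1434/0.0833333⌋ = 13 → n; lat ⌊0.2694/0.0416667⌋ = 6 → g.

JH91ng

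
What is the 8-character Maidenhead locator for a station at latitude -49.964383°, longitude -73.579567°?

FE30fa08

Add 180° to longitude and 90° to latitude: 106.42043, 40.03562.
Field: lon ⌊106.42043/20⌋ = 5 → F; lat ⌊40.03562/10⌋ = 4 → E.
Square: lon ⌊6.42043/2⌋ = 3; lat ⌊0.03562/1⌋ = 0.
Subsquare: lon ⌊0.42043/0.0833333⌋ = 5 → f; lat ⌊0.03562/0.0416667⌋ = 0 → a.
Extended square: lon ⌊0.00377/0.00833333⌋ = 0; lat ⌊0.03562/0.00416667⌋ = 8.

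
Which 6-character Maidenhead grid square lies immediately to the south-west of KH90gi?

Longitude subsquare g = 6; −1 → 5 = f.
Latitude subsquare i = 8; −1 → 7 = h.

KH90fh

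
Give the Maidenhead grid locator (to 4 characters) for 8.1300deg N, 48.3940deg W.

GJ58

Add 180° to longitude and 90° to latitude: 131.61, 98.13.
Field: lon ⌊131.61/20⌋ = 6 → G; lat ⌊98.13/10⌋ = 9 → J.
Square: lon ⌊11.61/2⌋ = 5; lat ⌊8.13/1⌋ = 8.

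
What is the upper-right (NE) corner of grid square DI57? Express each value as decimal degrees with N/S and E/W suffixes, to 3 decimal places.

Field D=3, I=8: +3·20° lon, +8·10° lat → SW at lon -120°, lat -10°.
Square 5, 7: +5·2° lon, +7·1° lat → SW at lon -110°, lat -3°.
Cell spans 2° lon × 1° lat. NE corner is SW corner plus one full cell.
latitude 2.000° S, longitude 108.000° W.

2.000° S, 108.000° W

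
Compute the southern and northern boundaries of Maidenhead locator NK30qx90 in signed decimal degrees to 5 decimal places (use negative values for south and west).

10.95833, 10.96250

Field N=13, K=10: +13·20° lon, +10·10° lat → SW at lon 80°, lat 10°.
Square 3, 0: +3·2° lon, +0·1° lat → SW at lon 86°, lat 10°.
Subsquare q=16, x=23: +16·0.0833333° lon, +23·0.0416667° lat → SW at lon 87.3333°, lat 10.9583°.
Extended square 9, 0: +9·0.00833333° lon, +0·0.00416667° lat → SW at lon 87.4083°, lat 10.9583°.
Cell spans 0.00833333° lon × 0.00416667° lat.
south 10.95833, north 10.96250.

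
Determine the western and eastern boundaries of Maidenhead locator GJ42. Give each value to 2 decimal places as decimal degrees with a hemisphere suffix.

52.00° W, 50.00° W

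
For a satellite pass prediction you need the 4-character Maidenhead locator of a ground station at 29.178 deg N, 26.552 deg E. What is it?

KL39

Add 180° to longitude and 90° to latitude: 206.55, 119.18.
Field: lon ⌊206.55/20⌋ = 10 → K; lat ⌊119.18/10⌋ = 11 → L.
Square: lon ⌊6.55/2⌋ = 3; lat ⌊9.18/1⌋ = 9.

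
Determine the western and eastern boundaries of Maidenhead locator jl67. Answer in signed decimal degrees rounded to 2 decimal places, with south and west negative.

Field J=9, L=11: +9·20° lon, +11·10° lat → SW at lon 0°, lat 20°.
Square 6, 7: +6·2° lon, +7·1° lat → SW at lon 12°, lat 27°.
Cell spans 2° lon × 1° lat.
west 12.00, east 14.00.

12.00, 14.00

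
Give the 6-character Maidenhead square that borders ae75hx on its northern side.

Latitude subsquare x = 23; +1 → 24, wraps to 0 = a, carry into square.
Latitude square 5; +1 → 6.
The longitude characters are unchanged.

AE76ha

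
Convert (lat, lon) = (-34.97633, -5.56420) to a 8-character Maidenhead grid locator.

Offset from 180°W / 90°S: lon 174.43580°, lat 55.02367°.
Field: lon ⌊174.43580/20⌋ = 8 → I; lat ⌊55.02367/10⌋ = 5 → F.
Square: lon ⌊14.43580/2⌋ = 7; lat ⌊5.02367/1⌋ = 5.
Subsquare: lon ⌊0.43580/0.0833333⌋ = 5 → f; lat ⌊0.02367/0.0416667⌋ = 0 → a.
Extended square: lon ⌊0.01913/0.00833333⌋ = 2; lat ⌊0.02367/0.00416667⌋ = 5.

IF75fa25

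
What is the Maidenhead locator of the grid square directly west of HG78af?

HG68xf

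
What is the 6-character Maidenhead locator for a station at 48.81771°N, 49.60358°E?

Offset from 180°W / 90°S: lon 229.6036°, lat 138.8177°.
Field: 229.6036/20 → 11 → L, 138.8177/10 → 13 → N; chars LN.
Square: 9.6036/2 → 4, 8.8177/1 → 8; chars 48.
Subsquare: 1.6036/0.0833333 → 19 → t, 0.8177/0.0416667 → 19 → t; chars tt.

LN48tt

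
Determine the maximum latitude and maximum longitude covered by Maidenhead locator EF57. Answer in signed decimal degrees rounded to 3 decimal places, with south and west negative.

-32.000, -88.000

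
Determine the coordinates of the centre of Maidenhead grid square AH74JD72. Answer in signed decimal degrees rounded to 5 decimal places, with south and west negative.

-15.86458, -165.18750

Field A=0, H=7: +0·20° lon, +7·10° lat → SW at lon -180°, lat -20°.
Square 7, 4: +7·2° lon, +4·1° lat → SW at lon -166°, lat -16°.
Subsquare j=9, d=3: +9·0.0833333° lon, +3·0.0416667° lat → SW at lon -165.25°, lat -15.875°.
Extended square 7, 2: +7·0.00833333° lon, +2·0.00416667° lat → SW at lon -165.192°, lat -15.8667°.
Cell spans 0.00833333° lon × 0.00416667° lat. Centre is SW corner plus half of each.
latitude -15.86458, longitude -165.18750.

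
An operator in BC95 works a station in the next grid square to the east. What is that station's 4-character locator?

CC05

Longitude square 9; +1 → 10, wraps to 0, carry into field.
Longitude field B = 1; +1 → 2 = C.
The latitude characters are unchanged.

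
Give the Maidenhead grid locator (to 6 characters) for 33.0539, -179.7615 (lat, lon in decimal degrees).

Add 180° to longitude and 90° to latitude: 0.2385, 123.0539.
Field (20°×10°, letters A–R): 0.2385/20 → 0 → A, 123.0539/10 → 12 → M; chars AM.
Square (2°×1°, digits 0–9): 0.2385/2 → 0, 3.0539/1 → 3; chars 03.
Subsquare (5′×2.5′, letters a–x): 0.2385/0.0833333 → 2 → c, 0.0539/0.0416667 → 1 → b; chars cb.

AM03cb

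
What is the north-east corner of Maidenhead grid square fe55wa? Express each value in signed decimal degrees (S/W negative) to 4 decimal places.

-44.9583, -68.0833

Field F=5, E=4: +5·20° lon, +4·10° lat → SW at lon -80°, lat -50°.
Square 5, 5: +5·2° lon, +5·1° lat → SW at lon -70°, lat -45°.
Subsquare w=22, a=0: +22·0.0833333° lon, +0·0.0416667° lat → SW at lon -68.1667°, lat -45°.
Cell spans 0.0833333° lon × 0.0416667° lat. NE corner is SW corner plus one full cell.
latitude -44.9583, longitude -68.0833.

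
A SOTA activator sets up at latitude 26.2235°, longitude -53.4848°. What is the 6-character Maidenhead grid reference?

Add 180° to longitude and 90° to latitude: 126.5152, 116.2235.
Field: lon ⌊126.5152/20⌋ = 6 → G; lat ⌊116.2235/10⌋ = 11 → L.
Square: lon ⌊6.5152/2⌋ = 3; lat ⌊6.2235/1⌋ = 6.
Subsquare: lon ⌊0.5152/0.0833333⌋ = 6 → g; lat ⌊0.2235/0.0416667⌋ = 5 → f.

GL36gf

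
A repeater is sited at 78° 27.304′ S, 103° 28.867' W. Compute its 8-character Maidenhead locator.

DB81gn20

Offset from 180°W / 90°S: lon 76.51888°, lat 11.54493°.
Field (20°×10°, letters A–R): lon ⌊76.51888/20⌋ = 3 → D; lat ⌊11.54493/10⌋ = 1 → B.
Square (2°×1°, digits 0–9): lon ⌊16.51888/2⌋ = 8; lat ⌊1.54493/1⌋ = 1.
Subsquare (5′×2.5′, letters a–x): lon ⌊0.51888/0.0833333⌋ = 6 → g; lat ⌊0.54493/0.0416667⌋ = 13 → n.
Extended square (30″×15″, digits 0–9): lon ⌊0.01888/0.00833333⌋ = 2; lat ⌊0.00327/0.00416667⌋ = 0.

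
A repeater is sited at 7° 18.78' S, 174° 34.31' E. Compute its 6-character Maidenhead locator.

RI72gq

Add 180° to longitude and 90° to latitude: 354.5718, 82.6870.
Field: 354.5718/20 → 17 → R, 82.6870/10 → 8 → I; chars RI.
Square: 14.5718/2 → 7, 2.6870/1 → 2; chars 72.
Subsquare: 0.5718/0.0833333 → 6 → g, 0.6870/0.0416667 → 16 → q; chars gq.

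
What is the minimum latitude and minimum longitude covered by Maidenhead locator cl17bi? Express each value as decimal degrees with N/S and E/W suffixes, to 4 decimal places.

Field C=2, L=11: +2·20° lon, +11·10° lat → SW at lon -140°, lat 20°.
Square 1, 7: +1·2° lon, +7·1° lat → SW at lon -138°, lat 27°.
Subsquare b=1, i=8: +1·0.0833333° lon, +8·0.0416667° lat → SW at lon -137.917°, lat 27.3333°.
latitude 27.3333° N, longitude 137.9167° W.

27.3333° N, 137.9167° W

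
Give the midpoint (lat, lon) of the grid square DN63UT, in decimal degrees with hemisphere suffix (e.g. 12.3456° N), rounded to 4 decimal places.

43.8125° N, 106.2917° W

Field D=3, N=13: +3·20° lon, +13·10° lat → SW at lon -120°, lat 40°.
Square 6, 3: +6·2° lon, +3·1° lat → SW at lon -108°, lat 43°.
Subsquare u=20, t=19: +20·0.0833333° lon, +19·0.0416667° lat → SW at lon -106.333°, lat 43.7917°.
Cell spans 0.0833333° lon × 0.0416667° lat. Centre is SW corner plus half of each.
latitude 43.8125° N, longitude 106.2917° W.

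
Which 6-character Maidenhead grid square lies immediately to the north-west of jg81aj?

Longitude subsquare a = 0; −1 → -1, wraps to 23 = x, carry into square.
Longitude square 8; −1 → 7.
Latitude subsquare j = 9; +1 → 10 = k.

JG71xk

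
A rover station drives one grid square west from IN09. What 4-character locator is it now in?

Longitude square 0; −1 → -1, wraps to 9, carry into field.
Longitude field I = 8; −1 → 7 = H.
The latitude characters are unchanged.

HN99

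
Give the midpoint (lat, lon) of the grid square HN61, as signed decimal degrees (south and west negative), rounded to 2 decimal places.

Field H=7, N=13: +7·20° lon, +13·10° lat → SW at lon -40°, lat 40°.
Square 6, 1: +6·2° lon, +1·1° lat → SW at lon -28°, lat 41°.
Cell spans 2° lon × 1° lat. Centre is SW corner plus half of each.
latitude 41.50, longitude -27.00.

41.50, -27.00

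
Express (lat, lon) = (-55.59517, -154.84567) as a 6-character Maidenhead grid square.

BD24nj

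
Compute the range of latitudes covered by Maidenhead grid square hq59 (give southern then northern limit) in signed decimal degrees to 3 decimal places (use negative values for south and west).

Field H=7, Q=16: +7·20° lon, +16·10° lat → SW at lon -40°, lat 70°.
Square 5, 9: +5·2° lon, +9·1° lat → SW at lon -30°, lat 79°.
Cell spans 2° lon × 1° lat.
south 79.000, north 80.000.

79.000, 80.000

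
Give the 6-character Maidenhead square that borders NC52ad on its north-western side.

NC42xe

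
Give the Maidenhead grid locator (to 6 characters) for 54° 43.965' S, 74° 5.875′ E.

MD75bg

Shift to the Maidenhead origin (180°W, 90°S): lon 254.0979, lat 35.2672.
Field: lon ⌊254.0979/20⌋ = 12 → M; lat ⌊35.2672/10⌋ = 3 → D.
Square: lon ⌊14.0979/2⌋ = 7; lat ⌊5.2672/1⌋ = 5.
Subsquare: lon ⌊0.0979/0.0833333⌋ = 1 → b; lat ⌊0.2672/0.0416667⌋ = 6 → g.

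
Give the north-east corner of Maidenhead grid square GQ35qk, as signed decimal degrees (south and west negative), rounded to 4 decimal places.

75.4583, -52.5833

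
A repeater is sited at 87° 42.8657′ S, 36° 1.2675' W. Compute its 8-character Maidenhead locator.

HA12xg78

Offset from 180°W / 90°S: lon 143.97888°, lat 2.28557°.
Field (20°×10°, letters A–R): lon ⌊143.97888/20⌋ = 7 → H; lat ⌊2.28557/10⌋ = 0 → A.
Square (2°×1°, digits 0–9): lon ⌊3.97888/2⌋ = 1; lat ⌊2.28557/1⌋ = 2.
Subsquare (5′×2.5′, letters a–x): lon ⌊1.97888/0.0833333⌋ = 23 → x; lat ⌊0.28557/0.0416667⌋ = 6 → g.
Extended square (30″×15″, digits 0–9): lon ⌊0.06221/0.00833333⌋ = 7; lat ⌊0.03557/0.00416667⌋ = 8.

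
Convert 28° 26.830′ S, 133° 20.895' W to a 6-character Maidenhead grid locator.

CG31hn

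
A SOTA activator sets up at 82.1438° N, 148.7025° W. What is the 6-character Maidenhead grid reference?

BR52pd

Shift to the Maidenhead origin (180°W, 90°S): lon 31.2975, lat 172.1438.
Field (20°×10°, letters A–R): 31.2975/20 → 1 → B, 172.1438/10 → 17 → R; chars BR.
Square (2°×1°, digits 0–9): 11.2975/2 → 5, 2.1438/1 → 2; chars 52.
Subsquare (5′×2.5′, letters a–x): 1.2975/0.0833333 → 15 → p, 0.1438/0.0416667 → 3 → d; chars pd.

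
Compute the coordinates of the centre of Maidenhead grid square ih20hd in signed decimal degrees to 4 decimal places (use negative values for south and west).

Field I=8, H=7: +8·20° lon, +7·10° lat → SW at lon -20°, lat -20°.
Square 2, 0: +2·2° lon, +0·1° lat → SW at lon -16°, lat -20°.
Subsquare h=7, d=3: +7·0.0833333° lon, +3·0.0416667° lat → SW at lon -15.4167°, lat -19.875°.
Cell spans 0.0833333° lon × 0.0416667° lat. Centre is SW corner plus half of each.
latitude -19.8542, longitude -15.3750.

-19.8542, -15.3750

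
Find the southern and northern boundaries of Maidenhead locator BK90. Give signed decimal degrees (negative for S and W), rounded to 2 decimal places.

10.00, 11.00

Field B=1, K=10: +1·20° lon, +10·10° lat → SW at lon -160°, lat 10°.
Square 9, 0: +9·2° lon, +0·1° lat → SW at lon -142°, lat 10°.
Cell spans 2° lon × 1° lat.
south 10.00, north 11.00.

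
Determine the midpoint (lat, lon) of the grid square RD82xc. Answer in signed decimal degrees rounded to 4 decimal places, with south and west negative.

-57.8958, 177.9583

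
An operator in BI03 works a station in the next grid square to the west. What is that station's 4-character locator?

AI93

Longitude square 0; −1 → -1, wraps to 9, carry into field.
Longitude field B = 1; −1 → 0 = A.
The latitude characters are unchanged.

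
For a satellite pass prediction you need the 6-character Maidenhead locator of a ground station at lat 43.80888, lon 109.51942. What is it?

Offset from 180°W / 90°S: lon 289.5194°, lat 133.8089°.
Field: 289.5194/20 → 14 → O, 133.8089/10 → 13 → N; chars ON.
Square: 9.5194/2 → 4, 3.8089/1 → 3; chars 43.
Subsquare: 1.5194/0.0833333 → 18 → s, 0.8089/0.0416667 → 19 → t; chars st.

ON43st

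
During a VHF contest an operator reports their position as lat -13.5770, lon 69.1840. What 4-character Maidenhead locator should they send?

MH46

Shift to the Maidenhead origin (180°W, 90°S): lon 249.18, lat 76.42.
Field: 249.18/20 → 12 → M, 76.42/10 → 7 → H; chars MH.
Square: 9.18/2 → 4, 6.42/1 → 6; chars 46.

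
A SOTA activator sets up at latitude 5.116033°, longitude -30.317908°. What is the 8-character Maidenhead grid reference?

HJ45uc17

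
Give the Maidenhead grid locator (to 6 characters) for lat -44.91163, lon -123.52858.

CE85fc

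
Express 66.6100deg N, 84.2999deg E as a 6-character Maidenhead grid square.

NP26do

Shift to the Maidenhead origin (180°W, 90°S): lon 264.2999, lat 156.6100.
Field: lon ⌊264.2999/20⌋ = 13 → N; lat ⌊156.6100/10⌋ = 15 → P.
Square: lon ⌊4.2999/2⌋ = 2; lat ⌊6.6100/1⌋ = 6.
Subsquare: lon ⌊0.2999/0.0833333⌋ = 3 → d; lat ⌊0.6100/0.0416667⌋ = 14 → o.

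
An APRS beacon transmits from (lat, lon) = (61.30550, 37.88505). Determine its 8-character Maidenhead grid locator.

Offset from 180°W / 90°S: lon 217.88505°, lat 151.30550°.
Field: lon ⌊217.88505/20⌋ = 10 → K; lat ⌊151.30550/10⌋ = 15 → P.
Square: lon ⌊17.88505/2⌋ = 8; lat ⌊1.30550/1⌋ = 1.
Subsquare: lon ⌊1.88505/0.0833333⌋ = 22 → w; lat ⌊0.30550/0.0416667⌋ = 7 → h.
Extended square: lon ⌊0.05172/0.00833333⌋ = 6; lat ⌊0.01383/0.00416667⌋ = 3.

KP81wh63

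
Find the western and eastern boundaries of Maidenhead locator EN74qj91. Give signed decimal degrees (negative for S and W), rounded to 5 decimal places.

Field E=4, N=13: +4·20° lon, +13·10° lat → SW at lon -100°, lat 40°.
Square 7, 4: +7·2° lon, +4·1° lat → SW at lon -86°, lat 44°.
Subsquare q=16, j=9: +16·0.0833333° lon, +9·0.0416667° lat → SW at lon -84.6667°, lat 44.375°.
Extended square 9, 1: +9·0.00833333° lon, +1·0.00416667° lat → SW at lon -84.5917°, lat 44.3792°.
Cell spans 0.00833333° lon × 0.00416667° lat.
west -84.59167, east -84.58333.

-84.59167, -84.58333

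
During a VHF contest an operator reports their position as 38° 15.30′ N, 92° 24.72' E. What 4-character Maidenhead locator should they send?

NM68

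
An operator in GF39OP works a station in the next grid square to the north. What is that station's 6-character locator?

Latitude subsquare p = 15; +1 → 16 = q.
The longitude characters are unchanged.

GF39oq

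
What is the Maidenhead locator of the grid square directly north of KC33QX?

KC34qa

Latitude subsquare x = 23; +1 → 24, wraps to 0 = a, carry into square.
Latitude square 3; +1 → 4.
The longitude characters are unchanged.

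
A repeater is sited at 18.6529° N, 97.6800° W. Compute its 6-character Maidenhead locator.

Add 180° to longitude and 90° to latitude: 82.3200, 108.6529.
Field: lon ⌊82.3200/20⌋ = 4 → E; lat ⌊108.6529/10⌋ = 10 → K.
Square: lon ⌊2.3200/2⌋ = 1; lat ⌊8.6529/1⌋ = 8.
Subsquare: lon ⌊0.3200/0.0833333⌋ = 3 → d; lat ⌊0.6529/0.0416667⌋ = 15 → p.

EK18dp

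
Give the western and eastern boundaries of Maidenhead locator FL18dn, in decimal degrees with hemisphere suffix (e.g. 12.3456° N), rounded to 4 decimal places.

77.7500° W, 77.6667° W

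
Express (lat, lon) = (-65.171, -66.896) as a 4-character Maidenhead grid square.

FC64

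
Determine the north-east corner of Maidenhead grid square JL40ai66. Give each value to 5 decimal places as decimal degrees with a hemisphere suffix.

Field J=9, L=11: +9·20° lon, +11·10° lat → SW at lon 0°, lat 20°.
Square 4, 0: +4·2° lon, +0·1° lat → SW at lon 8°, lat 20°.
Subsquare a=0, i=8: +0·0.0833333° lon, +8·0.0416667° lat → SW at lon 8°, lat 20.3333°.
Extended square 6, 6: +6·0.00833333° lon, +6·0.00416667° lat → SW at lon 8.05°, lat 20.3583°.
Cell spans 0.00833333° lon × 0.00416667° lat. NE corner is SW corner plus one full cell.
latitude 20.36250° N, longitude 8.05833° E.

20.36250° N, 8.05833° E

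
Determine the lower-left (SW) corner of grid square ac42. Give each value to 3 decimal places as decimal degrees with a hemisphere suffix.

68.000° S, 172.000° W

Field A=0, C=2: +0·20° lon, +2·10° lat → SW at lon -180°, lat -70°.
Square 4, 2: +4·2° lon, +2·1° lat → SW at lon -172°, lat -68°.
latitude 68.000° S, longitude 172.000° W.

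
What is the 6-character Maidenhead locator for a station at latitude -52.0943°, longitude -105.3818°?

Add 180° to longitude and 90° to latitude: 74.6182, 37.9057.
Field: lon ⌊74.6182/20⌋ = 3 → D; lat ⌊37.9057/10⌋ = 3 → D.
Square: lon ⌊14.6182/2⌋ = 7; lat ⌊7.9057/1⌋ = 7.
Subsquare: lon ⌊0.6182/0.0833333⌋ = 7 → h; lat ⌊0.9057/0.0416667⌋ = 21 → v.

DD77hv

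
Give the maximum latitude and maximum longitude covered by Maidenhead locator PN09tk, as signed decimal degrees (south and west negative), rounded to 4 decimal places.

Field P=15, N=13: +15·20° lon, +13·10° lat → SW at lon 120°, lat 40°.
Square 0, 9: +0·2° lon, +9·1° lat → SW at lon 120°, lat 49°.
Subsquare t=19, k=10: +19·0.0833333° lon, +10·0.0416667° lat → SW at lon 121.583°, lat 49.4167°.
Cell spans 0.0833333° lon × 0.0416667° lat. NE corner is SW corner plus one full cell.
latitude 49.4583, longitude 121.6667.

49.4583, 121.6667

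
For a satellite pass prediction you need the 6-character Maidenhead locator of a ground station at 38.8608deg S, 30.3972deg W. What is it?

Add 180° to longitude and 90° to latitude: 149.6028, 51.1392.
Field: lon ⌊149.6028/20⌋ = 7 → H; lat ⌊51.1392/10⌋ = 5 → F.
Square: lon ⌊9.6028/2⌋ = 4; lat ⌊1.1392/1⌋ = 1.
Subsquare: lon ⌊1.6028/0.0833333⌋ = 19 → t; lat ⌊0.1392/0.0416667⌋ = 3 → d.

HF41td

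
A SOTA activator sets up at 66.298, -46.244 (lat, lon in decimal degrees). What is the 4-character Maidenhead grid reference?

GP66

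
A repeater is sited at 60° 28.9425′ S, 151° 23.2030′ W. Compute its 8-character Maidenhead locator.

BC49hm34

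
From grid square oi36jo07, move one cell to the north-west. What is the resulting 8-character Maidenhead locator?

OI36io98

Longitude extended square 0; −1 → -1, wraps to 9, carry into subsquare.
Longitude subsquare j = 9; −1 → 8 = i.
Latitude extended square 7; +1 → 8.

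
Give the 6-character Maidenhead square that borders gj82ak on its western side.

Longitude subsquare a = 0; −1 → -1, wraps to 23 = x, carry into square.
Longitude square 8; −1 → 7.
The latitude characters are unchanged.

GJ72xk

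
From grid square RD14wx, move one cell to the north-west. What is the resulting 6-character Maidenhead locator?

RD15va

Longitude subsquare w = 22; −1 → 21 = v.
Latitude subsquare x = 23; +1 → 24, wraps to 0 = a, carry into square.
Latitude square 4; +1 → 5.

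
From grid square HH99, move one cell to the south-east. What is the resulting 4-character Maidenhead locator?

IH08

Longitude square 9; +1 → 10, wraps to 0, carry into field.
Longitude field H = 7; +1 → 8 = I.
Latitude square 9; −1 → 8.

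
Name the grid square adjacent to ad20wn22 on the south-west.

AD20wn11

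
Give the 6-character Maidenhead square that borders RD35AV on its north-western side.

Longitude subsquare a = 0; −1 → -1, wraps to 23 = x, carry into square.
Longitude square 3; −1 → 2.
Latitude subsquare v = 21; +1 → 22 = w.

RD25xw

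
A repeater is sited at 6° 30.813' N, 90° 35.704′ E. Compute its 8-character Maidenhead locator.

Offset from 180°W / 90°S: lon 270.59507°, lat 96.51355°.
Field (20°×10°, letters A–R): 270.59507/20 → 13 → N, 96.51355/10 → 9 → J; chars NJ.
Square (2°×1°, digits 0–9): 10.59507/2 → 5, 6.51355/1 → 6; chars 56.
Subsquare (5′×2.5′, letters a–x): 0.59507/0.0833333 → 7 → h, 0.51355/0.0416667 → 12 → m; chars hm.
Extended square (30″×15″, digits 0–9): 0.01173/0.00833333 → 1, 0.01355/0.00416667 → 3; chars 13.

NJ56hm13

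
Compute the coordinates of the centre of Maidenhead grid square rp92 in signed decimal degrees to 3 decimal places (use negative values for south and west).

Field R=17, P=15: +17·20° lon, +15·10° lat → SW at lon 160°, lat 60°.
Square 9, 2: +9·2° lon, +2·1° lat → SW at lon 178°, lat 62°.
Cell spans 2° lon × 1° lat. Centre is SW corner plus half of each.
latitude 62.500, longitude 179.000.

62.500, 179.000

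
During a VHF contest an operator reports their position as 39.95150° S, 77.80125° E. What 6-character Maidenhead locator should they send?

MF80vb

Shift to the Maidenhead origin (180°W, 90°S): lon 257.8012, lat 50.0485.
Field: 257.8012/20 → 12 → M, 50.0485/10 → 5 → F; chars MF.
Square: 17.8012/2 → 8, 0.0485/1 → 0; chars 80.
Subsquare: 1.8012/0.0833333 → 21 → v, 0.0485/0.0416667 → 1 → b; chars vb.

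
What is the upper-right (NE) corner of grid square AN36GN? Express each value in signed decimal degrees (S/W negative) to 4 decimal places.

Field A=0, N=13: +0·20° lon, +13·10° lat → SW at lon -180°, lat 40°.
Square 3, 6: +3·2° lon, +6·1° lat → SW at lon -174°, lat 46°.
Subsquare g=6, n=13: +6·0.0833333° lon, +13·0.0416667° lat → SW at lon -173.5°, lat 46.5417°.
Cell spans 0.0833333° lon × 0.0416667° lat. NE corner is SW corner plus one full cell.
latitude 46.5833, longitude -173.4167.

46.5833, -173.4167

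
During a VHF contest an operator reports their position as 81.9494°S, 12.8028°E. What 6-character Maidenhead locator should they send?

JA68jb

Add 180° to longitude and 90° to latitude: 192.8028, 8.0506.
Field: lon ⌊192.8028/20⌋ = 9 → J; lat ⌊8.0506/10⌋ = 0 → A.
Square: lon ⌊12.8028/2⌋ = 6; lat ⌊8.0506/1⌋ = 8.
Subsquare: lon ⌊0.8028/0.0833333⌋ = 9 → j; lat ⌊0.0506/0.0416667⌋ = 1 → b.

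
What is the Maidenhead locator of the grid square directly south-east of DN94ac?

DN94bb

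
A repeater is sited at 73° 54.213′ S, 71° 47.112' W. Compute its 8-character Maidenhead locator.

FB46cc53

Offset from 180°W / 90°S: lon 108.21480°, lat 16.09645°.
Field (20°×10°, letters A–R): lon ⌊108.21480/20⌋ = 5 → F; lat ⌊16.09645/10⌋ = 1 → B.
Square (2°×1°, digits 0–9): lon ⌊8.21480/2⌋ = 4; lat ⌊6.09645/1⌋ = 6.
Subsquare (5′×2.5′, letters a–x): lon ⌊0.21480/0.0833333⌋ = 2 → c; lat ⌊0.09645/0.0416667⌋ = 2 → c.
Extended square (30″×15″, digits 0–9): lon ⌊0.04813/0.00833333⌋ = 5; lat ⌊0.01312/0.00416667⌋ = 3.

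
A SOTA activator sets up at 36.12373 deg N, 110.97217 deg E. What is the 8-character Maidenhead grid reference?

OM56lc69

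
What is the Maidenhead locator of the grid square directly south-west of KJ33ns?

Longitude subsquare n = 13; −1 → 12 = m.
Latitude subsquare s = 18; −1 → 17 = r.

KJ33mr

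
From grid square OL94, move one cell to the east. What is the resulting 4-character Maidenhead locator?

PL04

Longitude square 9; +1 → 10, wraps to 0, carry into field.
Longitude field O = 14; +1 → 15 = P.
The latitude characters are unchanged.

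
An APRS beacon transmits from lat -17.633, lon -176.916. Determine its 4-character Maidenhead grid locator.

AH12

Add 180° to longitude and 90° to latitude: 3.08, 72.37.
Field (20°×10°, letters A–R): lon ⌊3.08/20⌋ = 0 → A; lat ⌊72.37/10⌋ = 7 → H.
Square (2°×1°, digits 0–9): lon ⌊3.08/2⌋ = 1; lat ⌊2.37/1⌋ = 2.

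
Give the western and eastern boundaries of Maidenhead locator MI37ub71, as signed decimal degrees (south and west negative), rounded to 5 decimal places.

67.72500, 67.73333

Field M=12, I=8: +12·20° lon, +8·10° lat → SW at lon 60°, lat -10°.
Square 3, 7: +3·2° lon, +7·1° lat → SW at lon 66°, lat -3°.
Subsquare u=20, b=1: +20·0.0833333° lon, +1·0.0416667° lat → SW at lon 67.6667°, lat -2.95833°.
Extended square 7, 1: +7·0.00833333° lon, +1·0.00416667° lat → SW at lon 67.725°, lat -2.95417°.
Cell spans 0.00833333° lon × 0.00416667° lat.
west 67.72500, east 67.73333.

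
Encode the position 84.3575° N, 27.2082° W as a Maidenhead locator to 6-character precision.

Add 180° to longitude and 90° to latitude: 152.7918, 174.3575.
Field: lon ⌊152.7918/20⌋ = 7 → H; lat ⌊174.3575/10⌋ = 17 → R.
Square: lon ⌊12.7918/2⌋ = 6; lat ⌊4.3575/1⌋ = 4.
Subsquare: lon ⌊0.7918/0.0833333⌋ = 9 → j; lat ⌊0.3575/0.0416667⌋ = 8 → i.

HR64ji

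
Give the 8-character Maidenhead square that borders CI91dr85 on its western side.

CI91dr75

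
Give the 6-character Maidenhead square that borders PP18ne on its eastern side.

PP18oe

Longitude subsquare n = 13; +1 → 14 = o.
The latitude characters are unchanged.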